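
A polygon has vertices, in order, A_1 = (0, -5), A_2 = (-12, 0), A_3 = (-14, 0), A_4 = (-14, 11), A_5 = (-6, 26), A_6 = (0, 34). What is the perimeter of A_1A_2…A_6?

92

|A_1A_2| = √((-12)² + (5)²) = √169 = 13
|A_2A_3| = √((-2)² + (0)²) = √4 = 2
|A_3A_4| = √((0)² + (11)²) = √121 = 11
|A_4A_5| = √((8)² + (15)²) = √289 = 17
|A_5A_6| = √((6)² + (8)²) = √100 = 10
|A_6A_1| = √((0)² + (-39)²) = √1521 = 39
Perimeter = 13 + 2 + 11 + 17 + 10 + 39 = 92.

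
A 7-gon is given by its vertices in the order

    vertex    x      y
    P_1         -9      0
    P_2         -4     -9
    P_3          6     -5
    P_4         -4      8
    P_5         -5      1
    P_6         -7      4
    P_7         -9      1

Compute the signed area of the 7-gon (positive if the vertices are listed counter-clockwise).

122

Apply Gauss's area formula: 2A = Σ (x_i·y_{i+1} − x_{i+1}·y_i), indices taken mod 7.
Σ = (81) + (74) + (28) + (36) + (-13) + (29) + (9) = 244
Signed area = Σ/2 = 122 (positive ⇒ counter-clockwise traversal).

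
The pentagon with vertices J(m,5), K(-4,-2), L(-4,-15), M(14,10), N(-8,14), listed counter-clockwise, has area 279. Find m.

-5

Write out the shoelace sum; only the two edges meeting at J involve m:
2·Area = [((-8)·5 − m·14) + (m·(-2) − (-4)·5)] + 498
       = -16·m + 478 = 558
⇒ m = -5.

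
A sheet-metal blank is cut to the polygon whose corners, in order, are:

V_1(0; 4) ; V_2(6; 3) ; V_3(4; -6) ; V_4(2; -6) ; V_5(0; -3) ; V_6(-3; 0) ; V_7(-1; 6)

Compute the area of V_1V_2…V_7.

60.5

Σ = (-24) + (-48) + (-12) + (-6) + (-9) + (-18) + (-4) = -121
Area = |Σ|/2 = 60.5.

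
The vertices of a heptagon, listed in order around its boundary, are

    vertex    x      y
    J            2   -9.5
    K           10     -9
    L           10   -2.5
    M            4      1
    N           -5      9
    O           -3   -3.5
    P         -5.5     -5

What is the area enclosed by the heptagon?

152.75

Apply the surveyor's formula: 2A = Σ (x_i·y_{i+1} − x_{i+1}·y_i), indices taken mod 7.
Σ = (77) + (65) + (20) + (41) + (44.5) + (-4.25) + (62.25) = 305.5
Area = |Σ|/2 = 152.75.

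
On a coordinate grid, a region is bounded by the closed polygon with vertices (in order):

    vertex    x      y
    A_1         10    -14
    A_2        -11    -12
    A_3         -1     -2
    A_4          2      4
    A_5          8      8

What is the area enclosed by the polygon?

Apply the shoelace (surveyor's) formula: 2A = Σ (x_i·y_{i+1} − x_{i+1}·y_i), indices taken mod 5.
Σ = (-274) + (10) + (0) + (-16) + (-192) = -472
Area = |Σ|/2 = 236.

236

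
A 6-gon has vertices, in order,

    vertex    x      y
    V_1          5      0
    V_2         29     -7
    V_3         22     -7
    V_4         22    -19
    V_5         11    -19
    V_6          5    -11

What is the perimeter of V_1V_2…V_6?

76

|V_1V_2| = √((24)² + (-7)²) = √625 = 25
|V_2V_3| = √((-7)² + (0)²) = √49 = 7
|V_3V_4| = √((0)² + (-12)²) = √144 = 12
|V_4V_5| = √((-11)² + (0)²) = √121 = 11
|V_5V_6| = √((-6)² + (8)²) = √100 = 10
|V_6V_1| = √((0)² + (11)²) = √121 = 11
Perimeter = 25 + 7 + 12 + 11 + 10 + 11 = 76.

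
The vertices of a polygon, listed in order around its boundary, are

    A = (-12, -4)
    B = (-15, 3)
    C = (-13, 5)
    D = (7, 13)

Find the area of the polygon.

Σ = (-96) + (-36) + (-204) + (128) = -208
Area = |Σ|/2 = 104.

104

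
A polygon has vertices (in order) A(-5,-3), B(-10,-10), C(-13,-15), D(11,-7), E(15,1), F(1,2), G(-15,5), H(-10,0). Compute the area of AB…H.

Apply the shoelace (surveyor's) formula: 2A = Σ (x_i·y_{i+1} − x_{i+1}·y_i), indices taken mod 8.
Cross-terms: 20, 20, 256, 116, 29, 35, 50, 30  ⇒  Σ = 556
Area = |Σ|/2 = 278.

278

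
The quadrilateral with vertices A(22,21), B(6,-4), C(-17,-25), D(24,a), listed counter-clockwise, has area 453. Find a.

-6

The doubled signed area Σ (x_i y_{i+1} − x_{i+1} y_i) is linear in a.
With a=0 it equals 672; the coefficient of a is -39 (from the two edges through D).
So -39·a + 672 = 2·453 = 906 ⇒ a = -6.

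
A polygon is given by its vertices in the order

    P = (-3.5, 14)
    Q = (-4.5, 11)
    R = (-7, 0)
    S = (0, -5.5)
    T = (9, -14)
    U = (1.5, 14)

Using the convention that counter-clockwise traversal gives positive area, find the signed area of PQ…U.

Cross-terms: 24.5, 77, 38.5, 49.5, 147, 70  ⇒  Σ = 406.5
Signed area = Σ/2 = 203.25 (positive ⇒ counter-clockwise traversal).

203.25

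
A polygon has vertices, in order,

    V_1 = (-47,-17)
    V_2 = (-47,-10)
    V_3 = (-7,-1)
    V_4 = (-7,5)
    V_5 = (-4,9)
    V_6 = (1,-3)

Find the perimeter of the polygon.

|V_1V_2| = √((0)² + (7)²) = √49 = 7
|V_2V_3| = √((40)² + (9)²) = √1681 = 41
|V_3V_4| = √((0)² + (6)²) = √36 = 6
|V_4V_5| = √((3)² + (4)²) = √25 = 5
|V_5V_6| = √((5)² + (-12)²) = √169 = 13
|V_6V_1| = √((-48)² + (-14)²) = √2500 = 50
Perimeter = 7 + 41 + 6 + 5 + 13 + 50 = 122.

122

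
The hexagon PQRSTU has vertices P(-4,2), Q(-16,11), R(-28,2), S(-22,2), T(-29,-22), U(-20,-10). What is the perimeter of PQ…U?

96

|PQ| = √((-12)² + (9)²) = √225 = 15
|QR| = √((-12)² + (-9)²) = √225 = 15
|RS| = √((6)² + (0)²) = √36 = 6
|ST| = √((-7)² + (-24)²) = √625 = 25
|TU| = √((9)² + (12)²) = √225 = 15
|UP| = √((16)² + (12)²) = √400 = 20
Perimeter = 15 + 15 + 6 + 25 + 15 + 20 = 96.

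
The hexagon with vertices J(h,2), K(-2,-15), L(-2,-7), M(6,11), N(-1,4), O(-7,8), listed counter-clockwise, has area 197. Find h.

-15

The doubled signed area Σ (x_i y_{i+1} − x_{i+1} y_i) is linear in h.
With h=0 it equals 49; the coefficient of h is -23 (from the two edges through J).
So -23·h + 49 = 2·197 = 394 ⇒ h = -15.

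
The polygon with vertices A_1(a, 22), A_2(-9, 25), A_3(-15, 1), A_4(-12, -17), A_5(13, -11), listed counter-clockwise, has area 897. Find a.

9

Write out the shoelace sum; only the two edges meeting at A_1 involve a:
2·Area = [(13·22 − a·(-11)) + (a·25 − (-9)·22)] + 986
       = 36·a + 1470 = 1794
⇒ a = 9.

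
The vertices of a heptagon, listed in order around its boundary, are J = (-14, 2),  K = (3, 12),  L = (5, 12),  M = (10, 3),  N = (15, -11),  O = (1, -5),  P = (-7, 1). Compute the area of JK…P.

278

Apply the shoelace (surveyor's) formula: 2A = Σ (x_i·y_{i+1} − x_{i+1}·y_i), indices taken mod 7.
Cross-terms: -174, -24, -105, -155, -64, -34, 0  ⇒  Σ = -556
Area = |Σ|/2 = 278.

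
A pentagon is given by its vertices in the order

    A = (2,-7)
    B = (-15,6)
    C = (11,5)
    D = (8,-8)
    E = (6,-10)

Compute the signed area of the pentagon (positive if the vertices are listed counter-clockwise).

A→B: (2)(6) − (-15)(-7) = -93
B→C: (-15)(5) − (11)(6) = -141
C→D: (11)(-8) − (8)(5) = -128
D→E: (8)(-10) − (6)(-8) = -32
E→A: (6)(-7) − (2)(-10) = -22
Σ = -416
Signed area = Σ/2 = -208 (negative ⇒ clockwise traversal).

-208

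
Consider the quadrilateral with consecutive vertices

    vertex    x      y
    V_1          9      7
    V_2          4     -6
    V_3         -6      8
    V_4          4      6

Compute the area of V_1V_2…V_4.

Apply the surveyor's formula: 2A = Σ (x_i·y_{i+1} − x_{i+1}·y_i), indices taken mod 4.
Σ = (-82) + (-4) + (-68) + (-26) = -180
Area = |Σ|/2 = 90.

90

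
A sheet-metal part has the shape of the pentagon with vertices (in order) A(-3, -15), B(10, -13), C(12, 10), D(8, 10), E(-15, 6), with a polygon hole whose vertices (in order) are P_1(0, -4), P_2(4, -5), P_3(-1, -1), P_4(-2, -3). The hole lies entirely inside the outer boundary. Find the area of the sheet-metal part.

Outer boundary:
Cross-terms: 189, 256, 40, 198, 243  ⇒  Σ = 926
Area = |Σ|/2 = 463.
Hole:
Σ = (16) + (-9) + (1) + (8) = 16
Area = |Σ|/2 = 8.
Net area = 463 − 8 = 455.

455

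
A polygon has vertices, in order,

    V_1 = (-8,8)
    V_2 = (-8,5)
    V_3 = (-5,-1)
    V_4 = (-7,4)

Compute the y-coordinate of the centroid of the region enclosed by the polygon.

25/6

Apply the shoelace formula. First the cross-terms c_i = x_i·y_{i+1} − x_{i+1}·y_i:
  24, 33, -27, -24  ⇒  2A = 6, A = 3.
Then Σ (y_i + y_{i+1})·c_i = 75, so ȳ = 75 / (6·3) = 25/6.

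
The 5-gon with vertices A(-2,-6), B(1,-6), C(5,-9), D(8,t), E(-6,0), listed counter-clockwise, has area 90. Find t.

3

Write out the shoelace sum; only the two edges meeting at D involve t:
2·Area = [(5·t − 8·(-9)) + (8·0 − (-6)·t)] + 75
       = 11·t + 147 = 180
⇒ t = 3.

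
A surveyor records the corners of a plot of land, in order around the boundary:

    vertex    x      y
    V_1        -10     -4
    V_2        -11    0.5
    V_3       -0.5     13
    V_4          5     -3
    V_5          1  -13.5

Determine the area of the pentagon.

Apply the surveyor's formula: 2A = Σ (x_i·y_{i+1} − x_{i+1}·y_i), indices taken mod 5.
Σ = (-49) + (-142.75) + (-63.5) + (-64.5) + (-139) = -458.75
Area = |Σ|/2 = 229.375.

229.375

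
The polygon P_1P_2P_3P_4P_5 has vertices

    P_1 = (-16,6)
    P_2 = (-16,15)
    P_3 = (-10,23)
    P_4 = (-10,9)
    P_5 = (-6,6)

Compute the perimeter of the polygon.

48

|P_1P_2| = √((0)² + (9)²) = √81 = 9
|P_2P_3| = √((6)² + (8)²) = √100 = 10
|P_3P_4| = √((0)² + (-14)²) = √196 = 14
|P_4P_5| = √((4)² + (-3)²) = √25 = 5
|P_5P_1| = √((-10)² + (0)²) = √100 = 10
Perimeter = 9 + 10 + 14 + 5 + 10 = 48.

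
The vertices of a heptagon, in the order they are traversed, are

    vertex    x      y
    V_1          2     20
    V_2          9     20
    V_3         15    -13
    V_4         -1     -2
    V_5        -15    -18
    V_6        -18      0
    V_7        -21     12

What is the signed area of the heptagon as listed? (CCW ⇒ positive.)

Apply the shoelace formula: 2A = Σ (x_i·y_{i+1} − x_{i+1}·y_i), indices taken mod 7.
Σ = (-140) + (-417) + (-43) + (-12) + (-324) + (-216) + (-444) = -1596
Signed area = Σ/2 = -798 (negative ⇒ clockwise traversal).

-798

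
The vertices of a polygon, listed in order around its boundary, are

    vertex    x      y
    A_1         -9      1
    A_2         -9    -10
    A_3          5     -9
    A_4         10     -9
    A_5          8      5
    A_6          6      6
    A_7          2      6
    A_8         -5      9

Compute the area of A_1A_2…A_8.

Σ = (99) + (131) + (45) + (122) + (18) + (24) + (48) + (76) = 563
Area = |Σ|/2 = 281.5.

281.5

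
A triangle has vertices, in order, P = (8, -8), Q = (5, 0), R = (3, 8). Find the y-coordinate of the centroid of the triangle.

0

Apply Gauss's area formula. First the cross-terms c_i = x_i·y_{i+1} − x_{i+1}·y_i:
  40, 40, -88  ⇒  2A = -8, A = -4.
Then Σ (y_i + y_{i+1})·c_i = 0, so ȳ = 0 / (6·(-4)) = 0.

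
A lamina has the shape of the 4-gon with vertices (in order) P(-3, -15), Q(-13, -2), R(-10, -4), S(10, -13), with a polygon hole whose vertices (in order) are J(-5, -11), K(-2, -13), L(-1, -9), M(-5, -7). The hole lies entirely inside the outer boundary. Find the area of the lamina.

Outer boundary:
Σ = (-189) + (32) + (170) + (-189) = -176
Area = |Σ|/2 = 88.
Hole:
Apply the shoelace formula: 2A = Σ (x_i·y_{i+1} − x_{i+1}·y_i), indices taken mod 4.
Σ = (43) + (5) + (-38) + (20) = 30
Area = |Σ|/2 = 15.
Net area = 88 − 15 = 73.

73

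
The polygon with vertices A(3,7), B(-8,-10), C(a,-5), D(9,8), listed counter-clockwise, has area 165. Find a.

Write out the shoelace sum; only the two edges meeting at C involve a:
2·Area = [((-8)·(-5) − a·(-10)) + (a·8 − 9·(-5))] + 65
       = 18·a + 150 = 330
⇒ a = 10.

10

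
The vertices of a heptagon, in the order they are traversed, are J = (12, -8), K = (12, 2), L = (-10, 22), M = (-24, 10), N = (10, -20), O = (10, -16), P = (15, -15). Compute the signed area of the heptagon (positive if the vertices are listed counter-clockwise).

Σ = (120) + (284) + (428) + (380) + (40) + (90) + (60) = 1402
Signed area = Σ/2 = 701 (positive ⇒ counter-clockwise traversal).

701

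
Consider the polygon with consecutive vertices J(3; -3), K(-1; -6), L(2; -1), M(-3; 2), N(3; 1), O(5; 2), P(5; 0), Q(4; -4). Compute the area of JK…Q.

Σ = (-21) + (13) + (1) + (-9) + (1) + (-10) + (-20) + (0) = -45
Area = |Σ|/2 = 22.5.

22.5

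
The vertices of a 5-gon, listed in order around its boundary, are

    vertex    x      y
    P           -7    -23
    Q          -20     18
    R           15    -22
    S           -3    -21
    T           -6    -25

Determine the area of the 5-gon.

P→Q: (-7)(18) − (-20)(-23) = -586
Q→R: (-20)(-22) − (15)(18) = 170
R→S: (15)(-21) − (-3)(-22) = -381
S→T: (-3)(-25) − (-6)(-21) = -51
T→P: (-6)(-23) − (-7)(-25) = -37
Σ = -885
Area = |Σ|/2 = 442.5.

442.5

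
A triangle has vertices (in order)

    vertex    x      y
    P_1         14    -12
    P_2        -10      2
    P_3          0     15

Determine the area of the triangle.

226

Cross-terms: -92, -150, -210  ⇒  Σ = -452
Area = |Σ|/2 = 226.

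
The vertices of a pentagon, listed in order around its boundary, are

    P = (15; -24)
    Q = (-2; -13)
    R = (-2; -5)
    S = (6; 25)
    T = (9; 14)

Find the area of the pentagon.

Cross-terms: -243, -16, -20, -141, -426  ⇒  Σ = -846
Area = |Σ|/2 = 423.

423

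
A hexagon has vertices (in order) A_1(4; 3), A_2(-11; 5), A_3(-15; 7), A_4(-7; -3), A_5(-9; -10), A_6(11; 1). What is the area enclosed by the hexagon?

Apply the shoelace (surveyor's) formula: 2A = Σ (x_i·y_{i+1} − x_{i+1}·y_i), indices taken mod 6.
Σ = (53) + (-2) + (94) + (43) + (101) + (29) = 318
Area = |Σ|/2 = 159.

159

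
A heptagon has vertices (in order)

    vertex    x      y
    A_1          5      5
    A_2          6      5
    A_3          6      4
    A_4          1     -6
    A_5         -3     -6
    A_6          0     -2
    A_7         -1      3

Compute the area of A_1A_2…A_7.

A_1→A_2: (5)(5) − (6)(5) = -5
A_2→A_3: (6)(4) − (6)(5) = -6
A_3→A_4: (6)(-6) − (1)(4) = -40
A_4→A_5: (1)(-6) − (-3)(-6) = -24
A_5→A_6: (-3)(-2) − (0)(-6) = 6
A_6→A_7: (0)(3) − (-1)(-2) = -2
A_7→A_1: (-1)(5) − (5)(3) = -20
Σ = -91
Area = |Σ|/2 = 45.5.

45.5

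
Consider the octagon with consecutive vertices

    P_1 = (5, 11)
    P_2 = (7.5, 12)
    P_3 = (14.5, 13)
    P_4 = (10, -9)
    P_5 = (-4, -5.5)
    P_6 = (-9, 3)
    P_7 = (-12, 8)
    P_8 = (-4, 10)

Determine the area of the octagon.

365

Apply the shoelace (surveyor's) formula: 2A = Σ (x_i·y_{i+1} − x_{i+1}·y_i), indices taken mod 8.
P_1→P_2: (5)(12) − (7.5)(11) = -22.5
P_2→P_3: (7.5)(13) − (14.5)(12) = -76.5
P_3→P_4: (14.5)(-9) − (10)(13) = -260.5
P_4→P_5: (10)(-5.5) − (-4)(-9) = -91
P_5→P_6: (-4)(3) − (-9)(-5.5) = -61.5
P_6→P_7: (-9)(8) − (-12)(3) = -36
P_7→P_8: (-12)(10) − (-4)(8) = -88
P_8→P_1: (-4)(11) − (5)(10) = -94
Σ = -730
Area = |Σ|/2 = 365.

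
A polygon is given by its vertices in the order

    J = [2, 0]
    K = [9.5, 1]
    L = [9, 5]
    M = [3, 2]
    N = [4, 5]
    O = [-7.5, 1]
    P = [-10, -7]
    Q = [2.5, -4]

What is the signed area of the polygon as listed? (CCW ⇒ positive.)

110

J→K: (2)(1) − (9.5)(0) = 2
K→L: (9.5)(5) − (9)(1) = 38.5
L→M: (9)(2) − (3)(5) = 3
M→N: (3)(5) − (4)(2) = 7
N→O: (4)(1) − (-7.5)(5) = 41.5
O→P: (-7.5)(-7) − (-10)(1) = 62.5
P→Q: (-10)(-4) − (2.5)(-7) = 57.5
Q→J: (2.5)(0) − (2)(-4) = 8
Σ = 220
Signed area = Σ/2 = 110 (positive ⇒ counter-clockwise traversal).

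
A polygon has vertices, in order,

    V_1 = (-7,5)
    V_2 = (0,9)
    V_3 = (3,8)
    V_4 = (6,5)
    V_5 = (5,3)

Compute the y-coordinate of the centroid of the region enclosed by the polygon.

81/14

Apply the shoelace (surveyor's) formula. First the cross-terms c_i = x_i·y_{i+1} − x_{i+1}·y_i:
  -63, -27, -33, -7, 46  ⇒  2A = -84, A = -42.
Then Σ (y_i + y_{i+1})·c_i = -1458, so ȳ = -1458 / (6·(-42)) = 81/14.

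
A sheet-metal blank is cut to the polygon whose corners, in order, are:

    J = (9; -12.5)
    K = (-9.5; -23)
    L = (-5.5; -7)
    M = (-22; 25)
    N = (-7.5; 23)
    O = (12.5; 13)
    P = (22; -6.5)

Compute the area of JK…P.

Apply the shoelace (surveyor's) formula: 2A = Σ (x_i·y_{i+1} − x_{i+1}·y_i), indices taken mod 7.
Cross-terms: -325.75, -60, -291.5, -318.5, -385, -367.25, -216.5  ⇒  Σ = -1964.5
Area = |Σ|/2 = 982.25.

982.25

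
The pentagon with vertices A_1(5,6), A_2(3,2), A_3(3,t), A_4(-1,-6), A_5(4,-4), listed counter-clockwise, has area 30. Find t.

5

The doubled signed area Σ (x_i y_{i+1} − x_{i+1} y_i) is linear in t.
With t=0 it equals 40; the coefficient of t is 4 (from the two edges through A_3).
So 4·t + 40 = 2·30 = 60 ⇒ t = 5.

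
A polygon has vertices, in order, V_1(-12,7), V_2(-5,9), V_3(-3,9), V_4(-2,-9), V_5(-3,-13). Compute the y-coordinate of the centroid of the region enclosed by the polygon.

17/28

Apply Gauss's area formula. First the cross-terms c_i = x_i·y_{i+1} − x_{i+1}·y_i:
  -73, -18, 45, -1, -177  ⇒  2A = -224, A = -112.
Then Σ (y_i + y_{i+1})·c_i = -408, so ȳ = -408 / (6·(-112)) = 17/28.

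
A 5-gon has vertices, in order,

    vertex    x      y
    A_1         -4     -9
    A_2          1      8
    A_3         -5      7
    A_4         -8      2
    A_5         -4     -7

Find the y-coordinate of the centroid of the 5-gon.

Apply the shoelace (surveyor's) formula. First the cross-terms c_i = x_i·y_{i+1} − x_{i+1}·y_i:
  -23, 47, 46, 64, 8  ⇒  2A = 142, A = 71.
Then Σ (y_i + y_{i+1})·c_i = 694, so ȳ = 694 / (6·71) = 347/213.

347/213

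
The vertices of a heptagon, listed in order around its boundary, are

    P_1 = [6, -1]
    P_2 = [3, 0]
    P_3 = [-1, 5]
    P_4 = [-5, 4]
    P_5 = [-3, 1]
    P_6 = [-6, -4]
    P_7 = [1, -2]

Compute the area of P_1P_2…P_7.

Apply the shoelace formula: 2A = Σ (x_i·y_{i+1} − x_{i+1}·y_i), indices taken mod 7.
P_1→P_2: (6)(0) − (3)(-1) = 3
P_2→P_3: (3)(5) − (-1)(0) = 15
P_3→P_4: (-1)(4) − (-5)(5) = 21
P_4→P_5: (-5)(1) − (-3)(4) = 7
P_5→P_6: (-3)(-4) − (-6)(1) = 18
P_6→P_7: (-6)(-2) − (1)(-4) = 16
P_7→P_1: (1)(-1) − (6)(-2) = 11
Σ = 91
Area = |Σ|/2 = 45.5.

45.5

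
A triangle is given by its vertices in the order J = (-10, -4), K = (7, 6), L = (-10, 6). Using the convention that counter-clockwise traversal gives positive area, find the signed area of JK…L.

85

Apply the shoelace formula: 2A = Σ (x_i·y_{i+1} − x_{i+1}·y_i), indices taken mod 3.
Σ = (-32) + (102) + (100) = 170
Signed area = Σ/2 = 85 (positive ⇒ counter-clockwise traversal).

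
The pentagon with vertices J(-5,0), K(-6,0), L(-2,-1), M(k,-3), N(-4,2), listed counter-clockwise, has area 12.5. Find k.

The doubled signed area Σ (x_i y_{i+1} − x_{i+1} y_i) is linear in k.
With k=0 it equals 10; the coefficient of k is 3 (from the two edges through M).
So 3·k + 10 = 2·12.5 = 25 ⇒ k = 5.

5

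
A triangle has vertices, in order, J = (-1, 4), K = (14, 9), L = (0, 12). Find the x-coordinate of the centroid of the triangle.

13/3

Apply Gauss's area formula. First the cross-terms c_i = x_i·y_{i+1} − x_{i+1}·y_i:
  -65, 168, 12  ⇒  2A = 115, A = 57.5.
Then Σ (x_i + x_{i+1})·c_i = 1495, so x̄ = 1495 / (6·57.5) = 13/3.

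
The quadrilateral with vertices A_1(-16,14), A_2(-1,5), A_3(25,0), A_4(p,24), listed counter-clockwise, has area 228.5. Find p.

Write out the shoelace sum; only the two edges meeting at A_4 involve p:
2·Area = [(25·24 − p·0) + (p·14 − (-16)·24)] + -191
       = 14·p + 793 = 457
⇒ p = -24.

-24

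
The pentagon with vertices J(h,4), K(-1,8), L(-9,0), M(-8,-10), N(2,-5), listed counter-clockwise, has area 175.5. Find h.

Write out the shoelace sum; only the two edges meeting at J involve h:
2·Area = [(2·4 − h·(-5)) + (h·8 − (-1)·4)] + 222
       = 13·h + 234 = 351
⇒ h = 9.

9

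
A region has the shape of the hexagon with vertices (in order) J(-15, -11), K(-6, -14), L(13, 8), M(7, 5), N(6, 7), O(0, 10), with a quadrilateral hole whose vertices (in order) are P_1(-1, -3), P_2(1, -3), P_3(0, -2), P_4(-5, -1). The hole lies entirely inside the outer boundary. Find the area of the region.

Outer boundary:
Apply the surveyor's formula: 2A = Σ (x_i·y_{i+1} − x_{i+1}·y_i), indices taken mod 6.
Σ = (144) + (134) + (9) + (19) + (60) + (150) = 516
Area = |Σ|/2 = 258.
Hole:
Apply Gauss's area formula: 2A = Σ (x_i·y_{i+1} − x_{i+1}·y_i), indices taken mod 4.
P_1→P_2: (-1)(-3) − (1)(-3) = 6
P_2→P_3: (1)(-2) − (0)(-3) = -2
P_3→P_4: (0)(-1) − (-5)(-2) = -10
P_4→P_1: (-5)(-3) − (-1)(-1) = 14
Σ = 8
Area = |Σ|/2 = 4.
Net area = 258 − 4 = 254.

254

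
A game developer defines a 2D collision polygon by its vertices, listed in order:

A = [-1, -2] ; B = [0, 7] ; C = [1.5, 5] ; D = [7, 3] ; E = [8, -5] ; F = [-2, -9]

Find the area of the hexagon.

Σ = (-7) + (-10.5) + (-30.5) + (-59) + (-82) + (-5) = -194
Area = |Σ|/2 = 97.

97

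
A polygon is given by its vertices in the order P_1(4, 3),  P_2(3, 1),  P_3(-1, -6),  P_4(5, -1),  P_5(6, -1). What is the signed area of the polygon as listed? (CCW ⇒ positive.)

16

Apply the shoelace formula: 2A = Σ (x_i·y_{i+1} − x_{i+1}·y_i), indices taken mod 5.
Σ = (-5) + (-17) + (31) + (1) + (22) = 32
Signed area = Σ/2 = 16 (positive ⇒ counter-clockwise traversal).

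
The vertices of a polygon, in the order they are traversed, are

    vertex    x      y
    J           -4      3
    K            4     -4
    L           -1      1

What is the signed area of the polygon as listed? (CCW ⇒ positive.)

2.5

Apply the shoelace formula: 2A = Σ (x_i·y_{i+1} − x_{i+1}·y_i), indices taken mod 3.
J→K: (-4)(-4) − (4)(3) = 4
K→L: (4)(1) − (-1)(-4) = 0
L→J: (-1)(3) − (-4)(1) = 1
Σ = 5
Signed area = Σ/2 = 2.5 (positive ⇒ counter-clockwise traversal).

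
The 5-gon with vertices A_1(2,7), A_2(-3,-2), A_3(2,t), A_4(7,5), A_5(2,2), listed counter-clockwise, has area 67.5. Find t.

-9

The doubled signed area Σ (x_i y_{i+1} − x_{i+1} y_i) is linear in t.
With t=0 it equals 45; the coefficient of t is -10 (from the two edges through A_3).
So -10·t + 45 = 2·67.5 = 135 ⇒ t = -9.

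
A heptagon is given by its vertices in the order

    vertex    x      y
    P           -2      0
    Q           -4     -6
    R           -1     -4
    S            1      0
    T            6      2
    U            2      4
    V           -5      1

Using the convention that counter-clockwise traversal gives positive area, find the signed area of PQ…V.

Σ = (12) + (10) + (4) + (2) + (20) + (22) + (2) = 72
Signed area = Σ/2 = 36 (positive ⇒ counter-clockwise traversal).

36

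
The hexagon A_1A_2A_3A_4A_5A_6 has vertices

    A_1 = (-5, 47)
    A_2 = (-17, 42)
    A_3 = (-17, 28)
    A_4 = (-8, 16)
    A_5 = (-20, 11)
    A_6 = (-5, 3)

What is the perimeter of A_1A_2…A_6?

116

|A_1A_2| = √((-12)² + (-5)²) = √169 = 13
|A_2A_3| = √((0)² + (-14)²) = √196 = 14
|A_3A_4| = √((9)² + (-12)²) = √225 = 15
|A_4A_5| = √((-12)² + (-5)²) = √169 = 13
|A_5A_6| = √((15)² + (-8)²) = √289 = 17
|A_6A_1| = √((0)² + (44)²) = √1936 = 44
Perimeter = 13 + 14 + 15 + 13 + 17 + 44 = 116.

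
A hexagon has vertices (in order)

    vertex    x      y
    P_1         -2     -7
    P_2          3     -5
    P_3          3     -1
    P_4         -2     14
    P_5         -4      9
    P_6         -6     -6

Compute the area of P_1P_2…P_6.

Σ = (31) + (12) + (40) + (38) + (78) + (30) = 229
Area = |Σ|/2 = 114.5.

114.5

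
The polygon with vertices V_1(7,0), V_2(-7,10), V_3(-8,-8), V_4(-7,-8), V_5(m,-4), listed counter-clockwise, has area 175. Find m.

10

The doubled signed area Σ (x_i y_{i+1} − x_{i+1} y_i) is linear in m.
With m=0 it equals 270; the coefficient of m is 8 (from the two edges through V_5).
So 8·m + 270 = 2·175 = 350 ⇒ m = 10.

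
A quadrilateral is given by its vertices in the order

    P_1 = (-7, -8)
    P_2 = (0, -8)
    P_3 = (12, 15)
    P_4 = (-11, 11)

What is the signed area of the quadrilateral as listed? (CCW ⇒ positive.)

Apply the shoelace (surveyor's) formula: 2A = Σ (x_i·y_{i+1} − x_{i+1}·y_i), indices taken mod 4.
Σ = (56) + (96) + (297) + (165) = 614
Signed area = Σ/2 = 307 (positive ⇒ counter-clockwise traversal).

307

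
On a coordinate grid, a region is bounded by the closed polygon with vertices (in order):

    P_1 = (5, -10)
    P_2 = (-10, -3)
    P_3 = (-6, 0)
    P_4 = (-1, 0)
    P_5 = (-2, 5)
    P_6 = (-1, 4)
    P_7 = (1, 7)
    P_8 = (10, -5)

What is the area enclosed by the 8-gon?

151

Apply Gauss's area formula: 2A = Σ (x_i·y_{i+1} − x_{i+1}·y_i), indices taken mod 8.
P_1→P_2: (5)(-3) − (-10)(-10) = -115
P_2→P_3: (-10)(0) − (-6)(-3) = -18
P_3→P_4: (-6)(0) − (-1)(0) = 0
P_4→P_5: (-1)(5) − (-2)(0) = -5
P_5→P_6: (-2)(4) − (-1)(5) = -3
P_6→P_7: (-1)(7) − (1)(4) = -11
P_7→P_8: (1)(-5) − (10)(7) = -75
P_8→P_1: (10)(-10) − (5)(-5) = -75
Σ = -302
Area = |Σ|/2 = 151.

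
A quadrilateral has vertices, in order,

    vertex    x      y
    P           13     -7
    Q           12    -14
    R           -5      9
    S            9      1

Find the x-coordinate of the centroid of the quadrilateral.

700/111

Apply Gauss's area formula. First the cross-terms c_i = x_i·y_{i+1} − x_{i+1}·y_i:
  -98, 38, -86, -76  ⇒  2A = -222, A = -111.
Then Σ (x_i + x_{i+1})·c_i = -4200, so x̄ = -4200 / (6·(-111)) = 700/111.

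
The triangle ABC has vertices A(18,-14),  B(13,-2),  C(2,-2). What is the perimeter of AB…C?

44

|AB| = √((-5)² + (12)²) = √169 = 13
|BC| = √((-11)² + (0)²) = √121 = 11
|CA| = √((16)² + (-12)²) = √400 = 20
Perimeter = 13 + 11 + 20 = 44.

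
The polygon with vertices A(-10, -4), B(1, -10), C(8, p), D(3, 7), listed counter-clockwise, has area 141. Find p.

Write out the shoelace sum; only the two edges meeting at C involve p:
2·Area = [(1·p − 8·(-10)) + (8·7 − 3·p)] + 162
       = -2·p + 298 = 282
⇒ p = 8.

8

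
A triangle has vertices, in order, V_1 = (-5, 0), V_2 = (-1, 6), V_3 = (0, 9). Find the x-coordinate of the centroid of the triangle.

-2

Apply the shoelace formula. First the cross-terms c_i = x_i·y_{i+1} − x_{i+1}·y_i:
  -30, -9, 45  ⇒  2A = 6, A = 3.
Then Σ (x_i + x_{i+1})·c_i = -36, so x̄ = -36 / (6·3) = -2.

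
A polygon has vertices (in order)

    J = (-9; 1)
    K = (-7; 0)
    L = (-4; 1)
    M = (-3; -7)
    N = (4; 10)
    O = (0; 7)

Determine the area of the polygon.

60

Σ = (7) + (-7) + (31) + (-2) + (28) + (63) = 120
Area = |Σ|/2 = 60.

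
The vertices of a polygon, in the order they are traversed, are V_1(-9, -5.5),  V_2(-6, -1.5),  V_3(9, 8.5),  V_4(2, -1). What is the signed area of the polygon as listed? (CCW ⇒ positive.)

Apply the shoelace formula: 2A = Σ (x_i·y_{i+1} − x_{i+1}·y_i), indices taken mod 4.
Σ = (-19.5) + (-37.5) + (-26) + (-20) = -103
Signed area = Σ/2 = -51.5 (negative ⇒ clockwise traversal).

-51.5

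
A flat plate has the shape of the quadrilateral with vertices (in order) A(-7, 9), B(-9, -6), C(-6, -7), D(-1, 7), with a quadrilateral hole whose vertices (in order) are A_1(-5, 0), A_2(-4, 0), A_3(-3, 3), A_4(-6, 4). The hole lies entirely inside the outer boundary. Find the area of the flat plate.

63.5

Outer boundary:
Apply the shoelace formula: 2A = Σ (x_i·y_{i+1} − x_{i+1}·y_i), indices taken mod 4.
A→B: (-7)(-6) − (-9)(9) = 123
B→C: (-9)(-7) − (-6)(-6) = 27
C→D: (-6)(7) − (-1)(-7) = -49
D→A: (-1)(9) − (-7)(7) = 40
Σ = 141
Area = |Σ|/2 = 70.5.
Hole:
Σ = (0) + (-12) + (6) + (20) = 14
Area = |Σ|/2 = 7.
Net area = 70.5 − 7 = 63.5.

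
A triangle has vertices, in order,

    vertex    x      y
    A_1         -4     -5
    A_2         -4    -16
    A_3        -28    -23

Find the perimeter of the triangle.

|A_1A_2| = √((0)² + (-11)²) = √121 = 11
|A_2A_3| = √((-24)² + (-7)²) = √625 = 25
|A_3A_1| = √((24)² + (18)²) = √900 = 30
Perimeter = 11 + 25 + 30 = 66.

66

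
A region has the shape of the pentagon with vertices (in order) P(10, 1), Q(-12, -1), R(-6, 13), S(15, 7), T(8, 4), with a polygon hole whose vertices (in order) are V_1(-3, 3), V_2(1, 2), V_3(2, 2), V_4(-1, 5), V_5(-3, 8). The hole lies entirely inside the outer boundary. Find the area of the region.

201

Outer boundary:
Apply the surveyor's formula: 2A = Σ (x_i·y_{i+1} − x_{i+1}·y_i), indices taken mod 5.
Σ = (2) + (-162) + (-237) + (4) + (-32) = -425
Area = |Σ|/2 = 212.5.
Hole:
Apply the surveyor's formula: 2A = Σ (x_i·y_{i+1} − x_{i+1}·y_i), indices taken mod 5.
Cross-terms: -9, -2, 12, 7, 15  ⇒  Σ = 23
Area = |Σ|/2 = 11.5.
Net area = 212.5 − 11.5 = 201.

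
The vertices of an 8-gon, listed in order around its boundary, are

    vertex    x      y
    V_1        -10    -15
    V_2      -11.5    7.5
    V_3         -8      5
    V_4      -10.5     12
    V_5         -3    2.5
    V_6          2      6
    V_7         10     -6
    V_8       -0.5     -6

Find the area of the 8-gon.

Apply the surveyor's formula: 2A = Σ (x_i·y_{i+1} − x_{i+1}·y_i), indices taken mod 8.
V_1→V_2: (-10)(7.5) − (-11.5)(-15) = -247.5
V_2→V_3: (-11.5)(5) − (-8)(7.5) = 2.5
V_3→V_4: (-8)(12) − (-10.5)(5) = -43.5
V_4→V_5: (-10.5)(2.5) − (-3)(12) = 9.75
V_5→V_6: (-3)(6) − (2)(2.5) = -23
V_6→V_7: (2)(-6) − (10)(6) = -72
V_7→V_8: (10)(-6) − (-0.5)(-6) = -63
V_8→V_1: (-0.5)(-15) − (-10)(-6) = -52.5
Σ = -489.25
Area = |Σ|/2 = 244.625.

244.625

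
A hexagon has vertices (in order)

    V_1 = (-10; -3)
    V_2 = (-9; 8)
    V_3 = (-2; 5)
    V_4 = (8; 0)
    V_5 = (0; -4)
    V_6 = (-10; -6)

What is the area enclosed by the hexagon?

Σ = (-107) + (-29) + (-40) + (-32) + (-40) + (-30) = -278
Area = |Σ|/2 = 139.

139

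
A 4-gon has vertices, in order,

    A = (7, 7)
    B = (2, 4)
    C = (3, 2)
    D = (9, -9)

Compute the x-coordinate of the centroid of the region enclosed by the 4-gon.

1562/261

Apply the surveyor's formula. First the cross-terms c_i = x_i·y_{i+1} − x_{i+1}·y_i:
  14, -8, -45, 126  ⇒  2A = 87, A = 43.5.
Then Σ (x_i + x_{i+1})·c_i = 1562, so x̄ = 1562 / (6·43.5) = 1562/261.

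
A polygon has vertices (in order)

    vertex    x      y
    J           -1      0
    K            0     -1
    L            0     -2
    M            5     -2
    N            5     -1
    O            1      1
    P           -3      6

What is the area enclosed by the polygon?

Cross-terms: 1, 0, 10, 5, 6, 9, 6  ⇒  Σ = 37
Area = |Σ|/2 = 18.5.

18.5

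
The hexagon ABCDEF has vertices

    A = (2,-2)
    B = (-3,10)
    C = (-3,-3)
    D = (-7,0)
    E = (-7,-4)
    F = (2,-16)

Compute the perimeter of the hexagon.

64

|AB| = √((-5)² + (12)²) = √169 = 13
|BC| = √((0)² + (-13)²) = √169 = 13
|CD| = √((-4)² + (3)²) = √25 = 5
|DE| = √((0)² + (-4)²) = √16 = 4
|EF| = √((9)² + (-12)²) = √225 = 15
|FA| = √((0)² + (14)²) = √196 = 14
Perimeter = 13 + 13 + 5 + 4 + 15 + 14 = 64.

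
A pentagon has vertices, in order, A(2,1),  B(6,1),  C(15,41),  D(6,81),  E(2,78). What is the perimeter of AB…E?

168

|AB| = √((4)² + (0)²) = √16 = 4
|BC| = √((9)² + (40)²) = √1681 = 41
|CD| = √((-9)² + (40)²) = √1681 = 41
|DE| = √((-4)² + (-3)²) = √25 = 5
|EA| = √((0)² + (-77)²) = √5929 = 77
Perimeter = 4 + 41 + 41 + 5 + 77 = 168.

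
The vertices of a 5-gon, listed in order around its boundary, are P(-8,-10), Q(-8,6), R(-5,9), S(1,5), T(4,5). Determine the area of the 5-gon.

109.5

Cross-terms: -128, -42, -34, -15, 0  ⇒  Σ = -219
Area = |Σ|/2 = 109.5.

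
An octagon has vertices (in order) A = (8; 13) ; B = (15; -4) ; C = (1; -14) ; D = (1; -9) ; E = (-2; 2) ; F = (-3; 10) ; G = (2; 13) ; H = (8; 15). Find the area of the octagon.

Apply the surveyor's formula: 2A = Σ (x_i·y_{i+1} − x_{i+1}·y_i), indices taken mod 8.
Cross-terms: -227, -206, 5, -16, -14, -59, -74, -16  ⇒  Σ = -607
Area = |Σ|/2 = 303.5.

303.5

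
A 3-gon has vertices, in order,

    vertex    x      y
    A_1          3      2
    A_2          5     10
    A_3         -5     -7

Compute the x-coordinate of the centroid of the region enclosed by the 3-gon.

Apply the surveyor's formula. First the cross-terms c_i = x_i·y_{i+1} − x_{i+1}·y_i:
  20, 15, 11  ⇒  2A = 46, A = 23.
Then Σ (x_i + x_{i+1})·c_i = 138, so x̄ = 138 / (6·23) = 1.

1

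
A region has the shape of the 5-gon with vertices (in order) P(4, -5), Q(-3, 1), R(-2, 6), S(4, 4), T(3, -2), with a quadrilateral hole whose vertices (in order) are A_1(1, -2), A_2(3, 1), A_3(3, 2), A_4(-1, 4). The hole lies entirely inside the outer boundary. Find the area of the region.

Outer boundary:
Apply the surveyor's formula: 2A = Σ (x_i·y_{i+1} − x_{i+1}·y_i), indices taken mod 5.
Σ = (-11) + (-16) + (-32) + (-20) + (-7) = -86
Area = |Σ|/2 = 43.
Hole:
Apply the surveyor's formula: 2A = Σ (x_i·y_{i+1} − x_{i+1}·y_i), indices taken mod 4.
Σ = (7) + (3) + (14) + (-2) = 22
Area = |Σ|/2 = 11.
Net area = 43 − 11 = 32.

32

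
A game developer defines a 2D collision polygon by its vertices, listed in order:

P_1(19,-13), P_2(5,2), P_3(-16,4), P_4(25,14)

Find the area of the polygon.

380

Apply the shoelace formula: 2A = Σ (x_i·y_{i+1} − x_{i+1}·y_i), indices taken mod 4.
Σ = (103) + (52) + (-324) + (-591) = -760
Area = |Σ|/2 = 380.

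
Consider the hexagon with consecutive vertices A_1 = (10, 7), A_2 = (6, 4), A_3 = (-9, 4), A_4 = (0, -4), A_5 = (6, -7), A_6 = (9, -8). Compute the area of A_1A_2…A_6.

138

Apply the shoelace formula: 2A = Σ (x_i·y_{i+1} − x_{i+1}·y_i), indices taken mod 6.
A_1→A_2: (10)(4) − (6)(7) = -2
A_2→A_3: (6)(4) − (-9)(4) = 60
A_3→A_4: (-9)(-4) − (0)(4) = 36
A_4→A_5: (0)(-7) − (6)(-4) = 24
A_5→A_6: (6)(-8) − (9)(-7) = 15
A_6→A_1: (9)(7) − (10)(-8) = 143
Σ = 276
Area = |Σ|/2 = 138.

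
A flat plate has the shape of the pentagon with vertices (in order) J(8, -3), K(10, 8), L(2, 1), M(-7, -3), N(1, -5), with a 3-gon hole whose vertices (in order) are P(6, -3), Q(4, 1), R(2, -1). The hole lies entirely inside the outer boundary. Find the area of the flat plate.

76

Outer boundary:
Apply the shoelace formula: 2A = Σ (x_i·y_{i+1} − x_{i+1}·y_i), indices taken mod 5.
Σ = (94) + (-6) + (1) + (38) + (37) = 164
Area = |Σ|/2 = 82.
Hole:
Cross-terms: 18, -6, 0  ⇒  Σ = 12
Area = |Σ|/2 = 6.
Net area = 82 − 6 = 76.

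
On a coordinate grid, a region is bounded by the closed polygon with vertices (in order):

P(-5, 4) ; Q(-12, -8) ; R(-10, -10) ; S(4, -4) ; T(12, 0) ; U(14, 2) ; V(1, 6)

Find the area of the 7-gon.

198

Cross-terms: 88, 40, 80, 48, 24, 82, 34  ⇒  Σ = 396
Area = |Σ|/2 = 198.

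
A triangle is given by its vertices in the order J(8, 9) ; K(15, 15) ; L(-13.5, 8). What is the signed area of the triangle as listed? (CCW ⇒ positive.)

Apply Gauss's area formula: 2A = Σ (x_i·y_{i+1} − x_{i+1}·y_i), indices taken mod 3.
Σ = (-15) + (322.5) + (-185.5) = 122
Signed area = Σ/2 = 61 (positive ⇒ counter-clockwise traversal).

61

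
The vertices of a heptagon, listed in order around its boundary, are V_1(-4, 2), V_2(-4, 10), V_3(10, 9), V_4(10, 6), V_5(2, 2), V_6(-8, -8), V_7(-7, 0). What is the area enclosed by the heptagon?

Apply the shoelace formula: 2A = Σ (x_i·y_{i+1} − x_{i+1}·y_i), indices taken mod 7.
Cross-terms: -32, -136, -30, 8, 0, -56, -14  ⇒  Σ = -260
Area = |Σ|/2 = 130.

130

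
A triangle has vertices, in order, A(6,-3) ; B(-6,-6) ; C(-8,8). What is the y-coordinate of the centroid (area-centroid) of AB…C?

-1/3

Apply the shoelace formula. First the cross-terms c_i = x_i·y_{i+1} − x_{i+1}·y_i:
  -54, -96, -24  ⇒  2A = -174, A = -87.
Then Σ (y_i + y_{i+1})·c_i = 174, so ȳ = 174 / (6·(-87)) = -1/3.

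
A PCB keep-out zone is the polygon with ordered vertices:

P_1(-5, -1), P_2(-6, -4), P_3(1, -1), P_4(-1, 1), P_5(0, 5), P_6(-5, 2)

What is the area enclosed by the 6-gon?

29.5

Apply the shoelace formula: 2A = Σ (x_i·y_{i+1} − x_{i+1}·y_i), indices taken mod 6.
Cross-terms: 14, 10, 0, -5, 25, 15  ⇒  Σ = 59
Area = |Σ|/2 = 29.5.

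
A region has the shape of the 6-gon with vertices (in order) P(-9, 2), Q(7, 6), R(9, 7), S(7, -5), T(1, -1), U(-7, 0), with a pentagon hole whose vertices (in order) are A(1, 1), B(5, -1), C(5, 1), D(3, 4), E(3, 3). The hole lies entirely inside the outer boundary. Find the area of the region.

Outer boundary:
Apply the shoelace (surveyor's) formula: 2A = Σ (x_i·y_{i+1} − x_{i+1}·y_i), indices taken mod 6.
Σ = (-68) + (-5) + (-94) + (-2) + (-7) + (-14) = -190
Area = |Σ|/2 = 95.
Hole:
Apply the surveyor's formula: 2A = Σ (x_i·y_{i+1} − x_{i+1}·y_i), indices taken mod 5.
Σ = (-6) + (10) + (17) + (-3) + (0) = 18
Area = |Σ|/2 = 9.
Net area = 95 − 9 = 86.

86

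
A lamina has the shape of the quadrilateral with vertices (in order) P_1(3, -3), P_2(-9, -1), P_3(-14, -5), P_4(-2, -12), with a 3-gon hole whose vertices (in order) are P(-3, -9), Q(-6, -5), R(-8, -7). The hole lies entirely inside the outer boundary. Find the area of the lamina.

Outer boundary:
P_1→P_2: (3)(-1) − (-9)(-3) = -30
P_2→P_3: (-9)(-5) − (-14)(-1) = 31
P_3→P_4: (-14)(-12) − (-2)(-5) = 158
P_4→P_1: (-2)(-3) − (3)(-12) = 42
Σ = 201
Area = |Σ|/2 = 100.5.
Hole:
Apply the shoelace (surveyor's) formula: 2A = Σ (x_i·y_{i+1} − x_{i+1}·y_i), indices taken mod 3.
Cross-terms: -39, 2, 51  ⇒  Σ = 14
Area = |Σ|/2 = 7.
Net area = 100.5 − 7 = 93.5.

93.5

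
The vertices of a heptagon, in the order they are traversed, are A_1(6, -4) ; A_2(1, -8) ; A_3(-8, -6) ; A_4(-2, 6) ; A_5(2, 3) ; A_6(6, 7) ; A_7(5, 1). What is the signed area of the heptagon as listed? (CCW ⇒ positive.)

Apply the shoelace formula: 2A = Σ (x_i·y_{i+1} − x_{i+1}·y_i), indices taken mod 7.
Cross-terms: -44, -70, -60, -18, -4, -29, -26  ⇒  Σ = -251
Signed area = Σ/2 = -125.5 (negative ⇒ clockwise traversal).

-125.5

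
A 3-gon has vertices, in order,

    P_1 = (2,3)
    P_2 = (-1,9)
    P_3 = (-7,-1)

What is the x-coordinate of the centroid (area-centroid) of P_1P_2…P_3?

Apply the shoelace (surveyor's) formula. First the cross-terms c_i = x_i·y_{i+1} − x_{i+1}·y_i:
  21, 64, -19  ⇒  2A = 66, A = 33.
Then Σ (x_i + x_{i+1})·c_i = -396, so x̄ = -396 / (6·33) = -2.

-2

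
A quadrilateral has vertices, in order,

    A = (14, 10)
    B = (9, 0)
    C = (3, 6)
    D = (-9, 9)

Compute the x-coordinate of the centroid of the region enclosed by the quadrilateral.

332/57

Apply the shoelace (surveyor's) formula. First the cross-terms c_i = x_i·y_{i+1} − x_{i+1}·y_i:
  -90, 54, 81, -216  ⇒  2A = -171, A = -85.5.
Then Σ (x_i + x_{i+1})·c_i = -2988, so x̄ = -2988 / (6·(-85.5)) = 332/57.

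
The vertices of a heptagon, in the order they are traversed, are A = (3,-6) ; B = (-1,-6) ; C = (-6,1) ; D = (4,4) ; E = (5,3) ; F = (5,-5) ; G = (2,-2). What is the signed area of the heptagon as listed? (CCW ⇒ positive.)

-71.5

Apply the shoelace (surveyor's) formula: 2A = Σ (x_i·y_{i+1} − x_{i+1}·y_i), indices taken mod 7.
Σ = (-24) + (-37) + (-28) + (-8) + (-40) + (0) + (-6) = -143
Signed area = Σ/2 = -71.5 (negative ⇒ clockwise traversal).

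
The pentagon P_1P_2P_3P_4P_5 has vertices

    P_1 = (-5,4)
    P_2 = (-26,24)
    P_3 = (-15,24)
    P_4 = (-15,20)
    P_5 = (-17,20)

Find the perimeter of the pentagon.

66

|P_1P_2| = √((-21)² + (20)²) = √841 = 29
|P_2P_3| = √((11)² + (0)²) = √121 = 11
|P_3P_4| = √((0)² + (-4)²) = √16 = 4
|P_4P_5| = √((-2)² + (0)²) = √4 = 2
|P_5P_1| = √((12)² + (-16)²) = √400 = 20
Perimeter = 29 + 11 + 4 + 2 + 20 = 66.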